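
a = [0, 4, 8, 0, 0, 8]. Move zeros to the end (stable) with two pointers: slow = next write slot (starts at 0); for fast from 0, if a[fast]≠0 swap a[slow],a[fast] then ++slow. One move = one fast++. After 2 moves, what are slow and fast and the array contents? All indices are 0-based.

slow=1, fast=2, a=[4, 0, 8, 0, 0, 8]

(s=0,f=0) a[fast]=0 → fast++
(s=0,f=1) a[fast]=4≠0 swap→a[0]=4 → slow++,fast++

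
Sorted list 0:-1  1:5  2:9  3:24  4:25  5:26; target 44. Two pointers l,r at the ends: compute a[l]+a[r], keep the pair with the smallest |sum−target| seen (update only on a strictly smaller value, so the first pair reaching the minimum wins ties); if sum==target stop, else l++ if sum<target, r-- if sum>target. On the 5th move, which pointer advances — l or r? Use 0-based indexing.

l=0 r=5: -1+26=25 d=19 *, l++
l=1 r=5: 5+26=31 d=13 *, l++
l=2 r=5: 9+26=35 d=9 *, l++
l=3 r=5: 24+26=50 d=6 *, r--
l=3 r=4: 24+25=49 d=5 *, r--

r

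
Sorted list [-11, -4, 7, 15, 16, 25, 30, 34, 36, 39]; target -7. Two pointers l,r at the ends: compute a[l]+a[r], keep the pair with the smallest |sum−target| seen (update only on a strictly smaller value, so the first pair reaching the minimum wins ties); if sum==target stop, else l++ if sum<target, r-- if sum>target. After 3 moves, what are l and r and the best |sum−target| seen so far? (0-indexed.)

[0,9] -11+39=28 d=35 * → r--
[0,8] -11+36=25 d=32 * → r--
[0,7] -11+34=23 d=30 * → r--

l=0, r=6, best |Δ|=30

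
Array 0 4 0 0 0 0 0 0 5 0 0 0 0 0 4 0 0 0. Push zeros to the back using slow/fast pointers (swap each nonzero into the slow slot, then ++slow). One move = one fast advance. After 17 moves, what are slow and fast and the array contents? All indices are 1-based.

slow=1 fast=1: a[fast]=0, fast++
slow=1 fast=2: a[fast]=4≠0 swap→a[1]=4, slow++,fast++
slow=2 fast=3: a[fast]=0, fast++
slow=2 fast=4: a[fast]=0, fast++
slow=2 fast=5: a[fast]=0, fast++
slow=2 fast=6: a[fast]=0, fast++
slow=2 fast=7: a[fast]=0, fast++
slow=2 fast=8: a[fast]=0, fast++
slow=2 fast=9: a[fast]=5≠0 swap→a[2]=5, slow++,fast++
slow=3 fast=10: a[fast]=0, fast++
slow=3 fast=11: a[fast]=0, fast++
slow=3 fast=12: a[fast]=0, fast++
slow=3 fast=13: a[fast]=0, fast++
slow=3 fast=14: a[fast]=0, fast++
slow=3 fast=15: a[fast]=4≠0 swap→a[3]=4, slow++,fast++
slow=4 fast=16: a[fast]=0, fast++
slow=4 fast=17: a[fast]=0, fast++

slow=4, fast=18, a=[4, 5, 4, 0, 0, 0, 0, 0, 0, 0, 0, 0, 0, 0, 0, 0, 0, 0]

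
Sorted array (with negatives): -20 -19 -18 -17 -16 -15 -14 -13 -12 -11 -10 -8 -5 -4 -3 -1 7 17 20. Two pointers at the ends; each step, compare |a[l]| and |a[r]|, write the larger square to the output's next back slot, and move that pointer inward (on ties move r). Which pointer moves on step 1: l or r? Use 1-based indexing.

r

[1,19] |-20|<=|20| out[19]=400 → r--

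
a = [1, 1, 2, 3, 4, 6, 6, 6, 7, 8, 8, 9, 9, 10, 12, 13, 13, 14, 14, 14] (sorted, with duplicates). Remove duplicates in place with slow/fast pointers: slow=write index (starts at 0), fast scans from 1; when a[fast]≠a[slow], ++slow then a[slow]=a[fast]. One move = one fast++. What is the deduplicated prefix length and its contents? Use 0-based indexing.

(s=0,f=1) a[fast]=1=a[slow] dup → fast++
(s=0,f=2) a[fast]=2≠a[slow]=1 write a[1]=2 → slow++,fast++
(s=1,f=3) a[fast]=3≠a[slow]=2 write a[2]=3 → slow++,fast++
(s=2,f=4) a[fast]=4≠a[slow]=3 write a[3]=4 → slow++,fast++
(s=3,f=5) a[fast]=6≠a[slow]=4 write a[4]=6 → slow++,fast++
(s=4,f=6) a[fast]=6=a[slow] dup → fast++
(s=4,f=7) a[fast]=6=a[slow] dup → fast++
(s=4,f=8) a[fast]=7≠a[slow]=6 write a[5]=7 → slow++,fast++
(s=5,f=9) a[fast]=8≠a[slow]=7 write a[6]=8 → slow++,fast++
(s=6,f=10) a[fast]=8=a[slow] dup → fast++
(s=6,f=11) a[fast]=9≠a[slow]=8 write a[7]=9 → slow++,fast++
(s=7,f=12) a[fast]=9=a[slow] dup → fast++
(s=7,f=13) a[fast]=10≠a[slow]=9 write a[8]=10 → slow++,fast++
(s=8,f=14) a[fast]=12≠a[slow]=10 write a[9]=12 → slow++,fast++
(s=9,f=15) a[fast]=13≠a[slow]=12 write a[10]=13 → slow++,fast++
(s=10,f=16) a[fast]=13=a[slow] dup → fast++
(s=10,f=17) a[fast]=14≠a[slow]=13 write a[11]=14 → slow++,fast++
(s=11,f=18) a[fast]=14=a[slow] dup → fast++
(s=11,f=19) a[fast]=14=a[slow] dup → fast++

length 12; prefix = [1, 2, 3, 4, 6, 7, 8, 9, 10, 12, 13, 14]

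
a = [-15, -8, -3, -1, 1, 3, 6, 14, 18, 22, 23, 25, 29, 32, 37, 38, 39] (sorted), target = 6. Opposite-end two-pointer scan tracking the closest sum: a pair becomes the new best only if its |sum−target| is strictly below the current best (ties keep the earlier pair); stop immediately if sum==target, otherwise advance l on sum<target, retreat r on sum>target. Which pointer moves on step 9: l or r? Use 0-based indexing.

[0,16] -15+39=24 d=18 * → r--
[0,15] -15+38=23 d=17 * → r--
[0,14] -15+37=22 d=16 * → r--
[0,13] -15+32=17 d=11 * → r--
[0,12] -15+29=14 d=8 * → r--
[0,11] -15+25=10 d=4 * → r--
[0,10] -15+23=8 d=2 * → r--
[0,9] -15+22=7 d=1 * → r--
[0,8] -15+18=3 d=3 → l++

l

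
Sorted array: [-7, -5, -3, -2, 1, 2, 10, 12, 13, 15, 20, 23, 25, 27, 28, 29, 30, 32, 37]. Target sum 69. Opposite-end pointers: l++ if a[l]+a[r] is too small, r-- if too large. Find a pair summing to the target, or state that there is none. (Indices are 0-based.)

l=0 r=18: -7+37=30 <69, l++
l=1 r=18: -5+37=32 <69, l++
l=2 r=18: -3+37=34 <69, l++
l=3 r=18: -2+37=35 <69, l++
l=4 r=18: 1+37=38 <69, l++
l=5 r=18: 2+37=39 <69, l++
l=6 r=18: 10+37=47 <69, l++
l=7 r=18: 12+37=49 <69, l++
l=8 r=18: 13+37=50 <69, l++
l=9 r=18: 15+37=52 <69, l++
l=10 r=18: 20+37=57 <69, l++
l=11 r=18: 23+37=60 <69, l++
l=12 r=18: 25+37=62 <69, l++
l=13 r=18: 27+37=64 <69, l++
l=14 r=18: 28+37=65 <69, l++
l=15 r=18: 29+37=66 <69, l++
l=16 r=18: 30+37=67 <69, l++
l=17 r=18: 32+37=69, found

(32, 37)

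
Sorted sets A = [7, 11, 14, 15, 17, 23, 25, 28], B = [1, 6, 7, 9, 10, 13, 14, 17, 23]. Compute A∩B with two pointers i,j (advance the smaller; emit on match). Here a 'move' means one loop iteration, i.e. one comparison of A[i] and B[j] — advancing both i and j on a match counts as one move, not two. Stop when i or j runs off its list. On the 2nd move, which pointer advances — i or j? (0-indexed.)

j

[i=0,j=0] 7>1 → j++
[i=0,j=1] 7>6 → j++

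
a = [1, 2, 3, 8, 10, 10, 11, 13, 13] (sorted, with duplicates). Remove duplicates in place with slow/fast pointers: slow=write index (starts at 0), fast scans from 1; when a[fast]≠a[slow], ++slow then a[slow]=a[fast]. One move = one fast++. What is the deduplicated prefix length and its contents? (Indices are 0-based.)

(s=0,f=1) a[fast]=2≠a[slow]=1 write a[1]=2 → slow++,fast++
(s=1,f=2) a[fast]=3≠a[slow]=2 write a[2]=3 → slow++,fast++
(s=2,f=3) a[fast]=8≠a[slow]=3 write a[3]=8 → slow++,fast++
(s=3,f=4) a[fast]=10≠a[slow]=8 write a[4]=10 → slow++,fast++
(s=4,f=5) a[fast]=10=a[slow] dup → fast++
(s=4,f=6) a[fast]=11≠a[slow]=10 write a[5]=11 → slow++,fast++
(s=5,f=7) a[fast]=13≠a[slow]=11 write a[6]=13 → slow++,fast++
(s=6,f=8) a[fast]=13=a[slow] dup → fast++

length 7; prefix = [1, 2, 3, 8, 10, 11, 13]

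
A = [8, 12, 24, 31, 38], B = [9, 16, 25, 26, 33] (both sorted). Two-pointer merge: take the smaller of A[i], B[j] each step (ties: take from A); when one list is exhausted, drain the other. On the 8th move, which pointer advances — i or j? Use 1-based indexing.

[i=1,j=1] A[i]=8<=B[j]=9 take 8 → i++
[i=2,j=1] A[i]=12>B[j]=9 take 9 → j++
[i=2,j=2] A[i]=12<=B[j]=16 take 12 → i++
[i=3,j=2] A[i]=24>B[j]=16 take 16 → j++
[i=3,j=3] A[i]=24<=B[j]=25 take 24 → i++
[i=4,j=3] A[i]=31>B[j]=25 take 25 → j++
[i=4,j=4] A[i]=31>B[j]=26 take 26 → j++
[i=4,j=5] A[i]=31<=B[j]=33 take 31 → i++

i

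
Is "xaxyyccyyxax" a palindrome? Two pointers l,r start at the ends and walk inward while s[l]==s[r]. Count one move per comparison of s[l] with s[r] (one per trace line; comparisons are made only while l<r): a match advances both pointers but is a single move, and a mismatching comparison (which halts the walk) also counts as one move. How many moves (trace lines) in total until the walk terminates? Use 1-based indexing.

[1,12] 'x'=='x' → l++,r--
[2,11] 'a'=='a' → l++,r--
[3,10] 'x'=='x' → l++,r--
[4,9] 'y'=='y' → l++,r--
[5,8] 'y'=='y' → l++,r--
[6,7] 'c'=='c' → l++,r--

6 moves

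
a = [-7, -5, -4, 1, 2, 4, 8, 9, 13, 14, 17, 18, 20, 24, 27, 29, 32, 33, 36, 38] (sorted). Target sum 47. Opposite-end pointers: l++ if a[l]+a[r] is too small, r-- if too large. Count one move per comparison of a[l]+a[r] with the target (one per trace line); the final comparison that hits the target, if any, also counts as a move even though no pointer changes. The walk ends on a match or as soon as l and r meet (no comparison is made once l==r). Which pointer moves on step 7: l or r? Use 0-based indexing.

[0,19] -7+38=31 <47 → l++
[1,19] -5+38=33 <47 → l++
[2,19] -4+38=34 <47 → l++
[3,19] 1+38=39 <47 → l++
[4,19] 2+38=40 <47 → l++
[5,19] 4+38=42 <47 → l++
[6,19] 8+38=46 <47 → l++

l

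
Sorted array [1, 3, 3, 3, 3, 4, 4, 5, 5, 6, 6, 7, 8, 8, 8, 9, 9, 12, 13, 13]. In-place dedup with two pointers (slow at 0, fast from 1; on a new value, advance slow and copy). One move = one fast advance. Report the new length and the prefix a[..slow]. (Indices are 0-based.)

(s=0,f=1) a[fast]=3≠a[slow]=1 write a[1]=3 → slow++,fast++
(s=1,f=2) a[fast]=3=a[slow] dup → fast++
(s=1,f=3) a[fast]=3=a[slow] dup → fast++
(s=1,f=4) a[fast]=3=a[slow] dup → fast++
(s=1,f=5) a[fast]=4≠a[slow]=3 write a[2]=4 → slow++,fast++
(s=2,f=6) a[fast]=4=a[slow] dup → fast++
(s=2,f=7) a[fast]=5≠a[slow]=4 write a[3]=5 → slow++,fast++
(s=3,f=8) a[fast]=5=a[slow] dup → fast++
(s=3,f=9) a[fast]=6≠a[slow]=5 write a[4]=6 → slow++,fast++
(s=4,f=10) a[fast]=6=a[slow] dup → fast++
(s=4,f=11) a[fast]=7≠a[slow]=6 write a[5]=7 → slow++,fast++
(s=5,f=12) a[fast]=8≠a[slow]=7 write a[6]=8 → slow++,fast++
(s=6,f=13) a[fast]=8=a[slow] dup → fast++
(s=6,f=14) a[fast]=8=a[slow] dup → fast++
(s=6,f=15) a[fast]=9≠a[slow]=8 write a[7]=9 → slow++,fast++
(s=7,f=16) a[fast]=9=a[slow] dup → fast++
(s=7,f=17) a[fast]=12≠a[slow]=9 write a[8]=12 → slow++,fast++
(s=8,f=18) a[fast]=13≠a[slow]=12 write a[9]=13 → slow++,fast++
(s=9,f=19) a[fast]=13=a[slow] dup → fast++

length 10; prefix = [1, 3, 4, 5, 6, 7, 8, 9, 12, 13]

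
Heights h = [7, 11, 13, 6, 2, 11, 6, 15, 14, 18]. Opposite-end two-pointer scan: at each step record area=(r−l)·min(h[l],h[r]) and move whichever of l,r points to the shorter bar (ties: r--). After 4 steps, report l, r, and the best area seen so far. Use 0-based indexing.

l=4, r=9, best area=91

[0,9] min(7,18)*9=63 best=63 * → l++
[1,9] min(11,18)*8=88 best=88 * → l++
[2,9] min(13,18)*7=91 best=91 * → l++
[3,9] min(6,18)*6=36 best=91 → l++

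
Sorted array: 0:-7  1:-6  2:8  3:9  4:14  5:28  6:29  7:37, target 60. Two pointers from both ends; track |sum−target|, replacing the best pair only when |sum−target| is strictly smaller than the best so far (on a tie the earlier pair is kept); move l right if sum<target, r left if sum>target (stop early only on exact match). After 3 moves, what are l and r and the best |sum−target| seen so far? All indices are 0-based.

l=3, r=7, best |Δ|=15

l=0 r=7: -7+37=30 d=30 *, l++
l=1 r=7: -6+37=31 d=29 *, l++
l=2 r=7: 8+37=45 d=15 *, l++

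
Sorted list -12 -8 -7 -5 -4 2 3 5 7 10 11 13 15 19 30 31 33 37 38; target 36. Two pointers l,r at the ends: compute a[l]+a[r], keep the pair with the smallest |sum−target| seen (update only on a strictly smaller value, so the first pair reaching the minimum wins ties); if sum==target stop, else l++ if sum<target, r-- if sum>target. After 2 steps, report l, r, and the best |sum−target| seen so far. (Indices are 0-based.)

l=0 r=18: -12+38=26 d=10 *, l++
l=1 r=18: -8+38=30 d=6 *, l++

l=2, r=18, best |Δ|=6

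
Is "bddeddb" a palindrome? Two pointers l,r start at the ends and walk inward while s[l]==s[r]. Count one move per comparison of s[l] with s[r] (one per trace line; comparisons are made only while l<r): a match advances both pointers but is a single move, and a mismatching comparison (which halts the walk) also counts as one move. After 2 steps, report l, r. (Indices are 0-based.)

l=2, r=4

[0,6] 'b'=='b' → l++,r--
[1,5] 'd'=='d' → l++,r--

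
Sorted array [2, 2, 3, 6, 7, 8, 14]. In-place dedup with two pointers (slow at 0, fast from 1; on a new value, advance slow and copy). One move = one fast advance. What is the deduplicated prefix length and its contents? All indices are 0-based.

length 6; prefix = [2, 3, 6, 7, 8, 14]

(s=0,f=1) a[fast]=2=a[slow] dup → fast++
(s=0,f=2) a[fast]=3≠a[slow]=2 write a[1]=3 → slow++,fast++
(s=1,f=3) a[fast]=6≠a[slow]=3 write a[2]=6 → slow++,fast++
(s=2,f=4) a[fast]=7≠a[slow]=6 write a[3]=7 → slow++,fast++
(s=3,f=5) a[fast]=8≠a[slow]=7 write a[4]=8 → slow++,fast++
(s=4,f=6) a[fast]=14≠a[slow]=8 write a[5]=14 → slow++,fast++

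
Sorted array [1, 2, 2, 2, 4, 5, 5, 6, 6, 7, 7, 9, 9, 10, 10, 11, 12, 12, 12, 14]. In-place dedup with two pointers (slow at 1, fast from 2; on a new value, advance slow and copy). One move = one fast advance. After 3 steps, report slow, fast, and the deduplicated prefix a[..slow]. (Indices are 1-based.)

slow=1 fast=2: a[fast]=2≠a[slow]=1 write a[2]=2, slow++,fast++
slow=2 fast=3: a[fast]=2=a[slow] dup, fast++
slow=2 fast=4: a[fast]=2=a[slow] dup, fast++

slow=2, fast=5, prefix=[1, 2]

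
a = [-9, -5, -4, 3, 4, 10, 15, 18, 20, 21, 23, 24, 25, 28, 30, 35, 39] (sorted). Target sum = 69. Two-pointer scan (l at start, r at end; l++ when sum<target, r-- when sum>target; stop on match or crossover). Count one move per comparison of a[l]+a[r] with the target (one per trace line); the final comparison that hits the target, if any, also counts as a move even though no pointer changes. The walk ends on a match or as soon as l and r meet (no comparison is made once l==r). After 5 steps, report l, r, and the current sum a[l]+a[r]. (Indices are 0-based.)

l=5, r=16, sum=49

l=0 r=16: -9+39=30 <69, l++
l=1 r=16: -5+39=34 <69, l++
l=2 r=16: -4+39=35 <69, l++
l=3 r=16: 3+39=42 <69, l++
l=4 r=16: 4+39=43 <69, l++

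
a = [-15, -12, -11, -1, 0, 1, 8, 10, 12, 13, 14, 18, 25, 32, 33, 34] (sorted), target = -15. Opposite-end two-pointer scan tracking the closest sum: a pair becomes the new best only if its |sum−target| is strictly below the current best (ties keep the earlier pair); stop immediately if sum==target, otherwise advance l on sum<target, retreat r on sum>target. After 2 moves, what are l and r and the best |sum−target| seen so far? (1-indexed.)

[1,16] -15+34=19 d=34 * → r--
[1,15] -15+33=18 d=33 * → r--

l=1, r=14, best |Δ|=33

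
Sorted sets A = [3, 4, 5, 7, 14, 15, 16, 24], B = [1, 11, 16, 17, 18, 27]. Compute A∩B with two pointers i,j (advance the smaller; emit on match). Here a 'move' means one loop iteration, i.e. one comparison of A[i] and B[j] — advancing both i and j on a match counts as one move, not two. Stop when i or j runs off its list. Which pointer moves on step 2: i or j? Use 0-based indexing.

[i=0,j=0] 3>1 → j++
[i=0,j=1] 3<11 → i++

i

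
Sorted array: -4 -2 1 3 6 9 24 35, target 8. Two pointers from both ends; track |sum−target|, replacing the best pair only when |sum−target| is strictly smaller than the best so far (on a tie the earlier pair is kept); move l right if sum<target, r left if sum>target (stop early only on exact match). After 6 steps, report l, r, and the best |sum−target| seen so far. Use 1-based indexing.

l=4, r=5, best |Δ|=1

[1,8] -4+35=31 d=23 * → r--
[1,7] -4+24=20 d=12 * → r--
[1,6] -4+9=5 d=3 * → l++
[2,6] -2+9=7 d=1 * → l++
[3,6] 1+9=10 d=2 → r--
[3,5] 1+6=7 d=1 → l++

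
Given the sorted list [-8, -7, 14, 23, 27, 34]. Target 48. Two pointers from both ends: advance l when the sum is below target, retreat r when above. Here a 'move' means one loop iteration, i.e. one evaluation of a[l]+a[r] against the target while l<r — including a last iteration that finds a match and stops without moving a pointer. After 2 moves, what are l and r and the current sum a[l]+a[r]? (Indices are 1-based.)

[1,6] -8+34=26 <48 → l++
[2,6] -7+34=27 <48 → l++

l=3, r=6, sum=48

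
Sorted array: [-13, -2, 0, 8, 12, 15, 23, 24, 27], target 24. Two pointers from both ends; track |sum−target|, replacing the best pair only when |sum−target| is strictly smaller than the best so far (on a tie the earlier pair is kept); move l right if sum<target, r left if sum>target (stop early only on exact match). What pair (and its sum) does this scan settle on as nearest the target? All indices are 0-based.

[0,8] -13+27=14 d=10 * → l++
[1,8] -2+27=25 d=1 * → r--
[1,7] -2+24=22 d=2 → l++
[2,7] 0+24=24 d=0 * → stop

pair (0, 24) with sum 24 (|Δ|=0)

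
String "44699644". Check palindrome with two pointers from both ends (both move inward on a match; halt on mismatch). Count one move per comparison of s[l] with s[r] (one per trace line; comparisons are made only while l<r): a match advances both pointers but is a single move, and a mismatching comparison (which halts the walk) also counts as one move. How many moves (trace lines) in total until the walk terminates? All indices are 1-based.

l=1 r=8: '4'=='4', l++,r--
l=2 r=7: '4'=='4', l++,r--
l=3 r=6: '6'=='6', l++,r--
l=4 r=5: '9'=='9', l++,r--

4 moves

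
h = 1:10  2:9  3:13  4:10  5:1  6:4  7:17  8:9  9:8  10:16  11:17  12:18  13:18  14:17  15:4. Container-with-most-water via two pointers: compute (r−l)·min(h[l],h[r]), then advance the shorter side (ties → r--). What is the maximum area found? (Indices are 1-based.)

l=1 r=15: min(10,4)*14=56 best=56 *, r--
l=1 r=14: min(10,17)*13=130 best=130 *, l++
l=2 r=14: min(9,17)*12=108 best=130, l++
l=3 r=14: min(13,17)*11=143 best=143 *, l++
l=4 r=14: min(10,17)*10=100 best=143, l++
l=5 r=14: min(1,17)*9=9 best=143, l++
l=6 r=14: min(4,17)*8=32 best=143, l++
l=7 r=14: min(17,17)*7=119 best=143, r--
l=7 r=13: min(17,18)*6=102 best=143, l++
l=8 r=13: min(9,18)*5=45 best=143, l++
l=9 r=13: min(8,18)*4=32 best=143, l++
l=10 r=13: min(16,18)*3=48 best=143, l++
l=11 r=13: min(17,18)*2=34 best=143, l++
l=12 r=13: min(18,18)*1=18 best=143, r--

max area = 143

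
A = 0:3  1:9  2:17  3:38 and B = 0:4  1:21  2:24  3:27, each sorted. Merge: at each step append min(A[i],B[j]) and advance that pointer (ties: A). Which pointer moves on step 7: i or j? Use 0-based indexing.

i=0 j=0: A[i]=3<=B[j]=4 take 3, i++
i=1 j=0: A[i]=9>B[j]=4 take 4, j++
i=1 j=1: A[i]=9<=B[j]=21 take 9, i++
i=2 j=1: A[i]=17<=B[j]=21 take 17, i++
i=3 j=1: A[i]=38>B[j]=21 take 21, j++
i=3 j=2: A[i]=38>B[j]=24 take 24, j++
i=3 j=3: A[i]=38>B[j]=27 take 27, j++

j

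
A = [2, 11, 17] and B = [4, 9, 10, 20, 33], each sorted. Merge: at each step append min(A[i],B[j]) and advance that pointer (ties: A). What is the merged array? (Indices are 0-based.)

[i=0,j=0] A[i]=2<=B[j]=4 take 2 → i++
[i=1,j=0] A[i]=11>B[j]=4 take 4 → j++
[i=1,j=1] A[i]=11>B[j]=9 take 9 → j++
[i=1,j=2] A[i]=11>B[j]=10 take 10 → j++
[i=1,j=3] A[i]=11<=B[j]=20 take 11 → i++
[i=2,j=3] A[i]=17<=B[j]=20 take 17 → i++
[i=3,j=3] A done, take B[j]=20 → j++
[i=3,j=4] A done, take B[j]=33 → j++

[2, 4, 9, 10, 11, 17, 20, 33]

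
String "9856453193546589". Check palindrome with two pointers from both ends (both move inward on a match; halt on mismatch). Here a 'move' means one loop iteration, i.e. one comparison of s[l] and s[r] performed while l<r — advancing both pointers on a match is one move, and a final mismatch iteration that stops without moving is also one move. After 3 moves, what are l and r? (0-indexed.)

[0,15] '9'=='9' → l++,r--
[1,14] '8'=='8' → l++,r--
[2,13] '5'=='5' → l++,r--

l=3, r=12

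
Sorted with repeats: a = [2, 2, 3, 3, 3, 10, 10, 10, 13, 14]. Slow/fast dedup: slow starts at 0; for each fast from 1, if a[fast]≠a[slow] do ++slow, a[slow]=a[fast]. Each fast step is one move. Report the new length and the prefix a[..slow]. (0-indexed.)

length 5; prefix = [2, 3, 10, 13, 14]

(s=0,f=1) a[fast]=2=a[slow] dup → fast++
(s=0,f=2) a[fast]=3≠a[slow]=2 write a[1]=3 → slow++,fast++
(s=1,f=3) a[fast]=3=a[slow] dup → fast++
(s=1,f=4) a[fast]=3=a[slow] dup → fast++
(s=1,f=5) a[fast]=10≠a[slow]=3 write a[2]=10 → slow++,fast++
(s=2,f=6) a[fast]=10=a[slow] dup → fast++
(s=2,f=7) a[fast]=10=a[slow] dup → fast++
(s=2,f=8) a[fast]=13≠a[slow]=10 write a[3]=13 → slow++,fast++
(s=3,f=9) a[fast]=14≠a[slow]=13 write a[4]=14 → slow++,fast++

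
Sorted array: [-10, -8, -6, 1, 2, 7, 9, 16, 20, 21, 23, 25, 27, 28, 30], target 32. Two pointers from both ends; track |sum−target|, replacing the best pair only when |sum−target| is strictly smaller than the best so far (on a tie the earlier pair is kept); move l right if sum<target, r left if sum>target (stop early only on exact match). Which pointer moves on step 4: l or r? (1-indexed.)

l

l=1 r=15: -10+30=20 d=12 *, l++
l=2 r=15: -8+30=22 d=10 *, l++
l=3 r=15: -6+30=24 d=8 *, l++
l=4 r=15: 1+30=31 d=1 *, l++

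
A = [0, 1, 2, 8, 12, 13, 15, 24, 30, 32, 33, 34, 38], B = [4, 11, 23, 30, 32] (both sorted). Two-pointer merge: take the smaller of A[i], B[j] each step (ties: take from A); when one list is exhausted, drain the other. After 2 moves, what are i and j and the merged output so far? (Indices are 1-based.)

i=3, j=1, merged so far=[0, 1]

i=1 j=1: A[i]=0<=B[j]=4 take 0, i++
i=2 j=1: A[i]=1<=B[j]=4 take 1, i++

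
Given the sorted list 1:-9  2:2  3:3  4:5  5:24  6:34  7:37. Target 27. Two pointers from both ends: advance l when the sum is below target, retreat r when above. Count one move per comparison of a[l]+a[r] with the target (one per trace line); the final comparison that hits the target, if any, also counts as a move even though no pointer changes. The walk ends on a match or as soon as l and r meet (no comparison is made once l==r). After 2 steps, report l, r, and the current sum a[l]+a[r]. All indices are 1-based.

l=1 r=7: -9+37=28 >27, r--
l=1 r=6: -9+34=25 <27, l++

l=2, r=6, sum=36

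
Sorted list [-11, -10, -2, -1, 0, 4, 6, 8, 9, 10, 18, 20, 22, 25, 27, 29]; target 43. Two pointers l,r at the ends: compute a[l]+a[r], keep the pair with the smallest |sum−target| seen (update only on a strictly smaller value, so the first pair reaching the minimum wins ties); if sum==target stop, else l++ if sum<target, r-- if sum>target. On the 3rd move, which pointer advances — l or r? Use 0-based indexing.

l

[0,15] -11+29=18 d=25 * → l++
[1,15] -10+29=19 d=24 * → l++
[2,15] -2+29=27 d=16 * → l++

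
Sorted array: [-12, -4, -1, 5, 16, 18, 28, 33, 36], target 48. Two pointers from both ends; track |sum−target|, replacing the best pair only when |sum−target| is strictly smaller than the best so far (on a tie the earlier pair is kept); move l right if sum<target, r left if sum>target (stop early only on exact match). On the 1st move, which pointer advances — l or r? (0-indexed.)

l

l=0 r=8: -12+36=24 d=24 *, l++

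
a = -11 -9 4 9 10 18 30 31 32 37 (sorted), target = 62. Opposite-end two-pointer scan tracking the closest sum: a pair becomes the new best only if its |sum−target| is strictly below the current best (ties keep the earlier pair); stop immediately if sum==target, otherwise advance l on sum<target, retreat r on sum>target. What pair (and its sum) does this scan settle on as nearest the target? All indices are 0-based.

pair (30, 32) with sum 62 (|Δ|=0)

[0,9] -11+37=26 d=36 * → l++
[1,9] -9+37=28 d=34 * → l++
[2,9] 4+37=41 d=21 * → l++
[3,9] 9+37=46 d=16 * → l++
[4,9] 10+37=47 d=15 * → l++
[5,9] 18+37=55 d=7 * → l++
[6,9] 30+37=67 d=5 * → r--
[6,8] 30+32=62 d=0 * → stop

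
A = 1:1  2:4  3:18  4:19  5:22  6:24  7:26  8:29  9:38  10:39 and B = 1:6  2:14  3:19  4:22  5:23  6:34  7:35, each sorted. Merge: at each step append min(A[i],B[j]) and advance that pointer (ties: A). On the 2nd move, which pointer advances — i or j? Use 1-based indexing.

[i=1,j=1] A[i]=1<=B[j]=6 take 1 → i++
[i=2,j=1] A[i]=4<=B[j]=6 take 4 → i++

i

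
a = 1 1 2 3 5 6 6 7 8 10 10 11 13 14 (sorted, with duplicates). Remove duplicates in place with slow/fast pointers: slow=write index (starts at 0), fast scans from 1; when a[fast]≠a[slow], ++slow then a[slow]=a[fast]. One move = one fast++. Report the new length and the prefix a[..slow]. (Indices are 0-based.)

(s=0,f=1) a[fast]=1=a[slow] dup → fast++
(s=0,f=2) a[fast]=2≠a[slow]=1 write a[1]=2 → slow++,fast++
(s=1,f=3) a[fast]=3≠a[slow]=2 write a[2]=3 → slow++,fast++
(s=2,f=4) a[fast]=5≠a[slow]=3 write a[3]=5 → slow++,fast++
(s=3,f=5) a[fast]=6≠a[slow]=5 write a[4]=6 → slow++,fast++
(s=4,f=6) a[fast]=6=a[slow] dup → fast++
(s=4,f=7) a[fast]=7≠a[slow]=6 write a[5]=7 → slow++,fast++
(s=5,f=8) a[fast]=8≠a[slow]=7 write a[6]=8 → slow++,fast++
(s=6,f=9) a[fast]=10≠a[slow]=8 write a[7]=10 → slow++,fast++
(s=7,f=10) a[fast]=10=a[slow] dup → fast++
(s=7,f=11) a[fast]=11≠a[slow]=10 write a[8]=11 → slow++,fast++
(s=8,f=12) a[fast]=13≠a[slow]=11 write a[9]=13 → slow++,fast++
(s=9,f=13) a[fast]=14≠a[slow]=13 write a[10]=14 → slow++,fast++

length 11; prefix = [1, 2, 3, 5, 6, 7, 8, 10, 11, 13, 14]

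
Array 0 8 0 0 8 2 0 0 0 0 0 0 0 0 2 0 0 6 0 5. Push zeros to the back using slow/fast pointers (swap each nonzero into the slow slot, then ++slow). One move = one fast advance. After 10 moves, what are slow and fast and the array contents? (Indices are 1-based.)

slow=4, fast=11, a=[8, 8, 2, 0, 0, 0, 0, 0, 0, 0, 0, 0, 0, 0, 2, 0, 0, 6, 0, 5]

slow=1 fast=1: a[fast]=0, fast++
slow=1 fast=2: a[fast]=8≠0 swap→a[1]=8, slow++,fast++
slow=2 fast=3: a[fast]=0, fast++
slow=2 fast=4: a[fast]=0, fast++
slow=2 fast=5: a[fast]=8≠0 swap→a[2]=8, slow++,fast++
slow=3 fast=6: a[fast]=2≠0 swap→a[3]=2, slow++,fast++
slow=4 fast=7: a[fast]=0, fast++
slow=4 fast=8: a[fast]=0, fast++
slow=4 fast=9: a[fast]=0, fast++
slow=4 fast=10: a[fast]=0, fast++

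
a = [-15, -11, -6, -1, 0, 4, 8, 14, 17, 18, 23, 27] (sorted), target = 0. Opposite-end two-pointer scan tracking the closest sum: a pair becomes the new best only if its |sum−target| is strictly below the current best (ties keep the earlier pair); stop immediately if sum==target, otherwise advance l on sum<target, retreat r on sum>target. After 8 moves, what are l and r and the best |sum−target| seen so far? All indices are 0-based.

l=2, r=5, best |Δ|=1

l=0 r=11: -15+27=12 d=12 *, r--
l=0 r=10: -15+23=8 d=8 *, r--
l=0 r=9: -15+18=3 d=3 *, r--
l=0 r=8: -15+17=2 d=2 *, r--
l=0 r=7: -15+14=-1 d=1 *, l++
l=1 r=7: -11+14=3 d=3, r--
l=1 r=6: -11+8=-3 d=3, l++
l=2 r=6: -6+8=2 d=2, r--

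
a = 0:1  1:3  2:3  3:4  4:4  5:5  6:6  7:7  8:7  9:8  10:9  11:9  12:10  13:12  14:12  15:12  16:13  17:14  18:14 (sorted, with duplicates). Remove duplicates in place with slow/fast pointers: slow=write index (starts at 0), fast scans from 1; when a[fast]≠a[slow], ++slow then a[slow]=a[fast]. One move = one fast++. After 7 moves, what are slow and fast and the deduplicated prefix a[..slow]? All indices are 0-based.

slow=5, fast=8, prefix=[1, 3, 4, 5, 6, 7]

(s=0,f=1) a[fast]=3≠a[slow]=1 write a[1]=3 → slow++,fast++
(s=1,f=2) a[fast]=3=a[slow] dup → fast++
(s=1,f=3) a[fast]=4≠a[slow]=3 write a[2]=4 → slow++,fast++
(s=2,f=4) a[fast]=4=a[slow] dup → fast++
(s=2,f=5) a[fast]=5≠a[slow]=4 write a[3]=5 → slow++,fast++
(s=3,f=6) a[fast]=6≠a[slow]=5 write a[4]=6 → slow++,fast++
(s=4,f=7) a[fast]=7≠a[slow]=6 write a[5]=7 → slow++,fast++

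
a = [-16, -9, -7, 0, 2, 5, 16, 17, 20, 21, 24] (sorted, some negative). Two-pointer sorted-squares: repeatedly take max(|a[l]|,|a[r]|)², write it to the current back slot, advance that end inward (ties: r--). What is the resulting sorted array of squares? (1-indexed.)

l=1 r=11: |-16|<=|24| out[11]=576, r--
l=1 r=10: |-16|<=|21| out[10]=441, r--
l=1 r=9: |-16|<=|20| out[9]=400, r--
l=1 r=8: |-16|<=|17| out[8]=289, r--
l=1 r=7: |-16|<=|16| out[7]=256, r--
l=1 r=6: |-16|>|5| out[6]=256, l++
l=2 r=6: |-9|>|5| out[5]=81, l++
l=3 r=6: |-7|>|5| out[4]=49, l++
l=4 r=6: |0|<=|5| out[3]=25, r--
l=4 r=5: |0|<=|2| out[2]=4, r--
l=4 r=4: |0|<=|0| out[1]=0, r--

[0, 4, 25, 49, 81, 256, 256, 289, 400, 441, 576]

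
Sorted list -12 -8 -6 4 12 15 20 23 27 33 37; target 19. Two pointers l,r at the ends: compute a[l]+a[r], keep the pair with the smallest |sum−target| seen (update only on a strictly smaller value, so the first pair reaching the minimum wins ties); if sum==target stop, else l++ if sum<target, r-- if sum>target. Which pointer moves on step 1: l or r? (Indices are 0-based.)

r

[0,10] -12+37=25 d=6 * → r--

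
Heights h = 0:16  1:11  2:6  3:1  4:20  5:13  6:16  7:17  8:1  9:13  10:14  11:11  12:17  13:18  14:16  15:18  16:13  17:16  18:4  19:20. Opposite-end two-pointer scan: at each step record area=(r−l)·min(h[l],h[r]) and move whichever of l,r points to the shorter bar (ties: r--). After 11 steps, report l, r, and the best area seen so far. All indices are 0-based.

[0,19] min(16,20)*19=304 best=304 * → l++
[1,19] min(11,20)*18=198 best=304 → l++
[2,19] min(6,20)*17=102 best=304 → l++
[3,19] min(1,20)*16=16 best=304 → l++
[4,19] min(20,20)*15=300 best=304 → r--
[4,18] min(20,4)*14=56 best=304 → r--
[4,17] min(20,16)*13=208 best=304 → r--
[4,16] min(20,13)*12=156 best=304 → r--
[4,15] min(20,18)*11=198 best=304 → r--
[4,14] min(20,16)*10=160 best=304 → r--
[4,13] min(20,18)*9=162 best=304 → r--

l=4, r=12, best area=304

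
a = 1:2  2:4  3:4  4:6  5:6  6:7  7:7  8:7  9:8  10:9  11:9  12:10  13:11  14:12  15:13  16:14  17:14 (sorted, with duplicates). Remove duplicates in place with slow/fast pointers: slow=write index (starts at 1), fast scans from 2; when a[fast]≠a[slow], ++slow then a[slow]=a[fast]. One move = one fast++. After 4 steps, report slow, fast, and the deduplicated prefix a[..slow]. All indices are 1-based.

(s=1,f=2) a[fast]=4≠a[slow]=2 write a[2]=4 → slow++,fast++
(s=2,f=3) a[fast]=4=a[slow] dup → fast++
(s=2,f=4) a[fast]=6≠a[slow]=4 write a[3]=6 → slow++,fast++
(s=3,f=5) a[fast]=6=a[slow] dup → fast++

slow=3, fast=6, prefix=[2, 4, 6]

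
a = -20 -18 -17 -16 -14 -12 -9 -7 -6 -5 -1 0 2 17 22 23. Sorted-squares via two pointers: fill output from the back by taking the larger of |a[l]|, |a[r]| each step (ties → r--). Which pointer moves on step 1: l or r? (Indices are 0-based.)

[0,15] |-20|<=|23| out[15]=529 → r--

r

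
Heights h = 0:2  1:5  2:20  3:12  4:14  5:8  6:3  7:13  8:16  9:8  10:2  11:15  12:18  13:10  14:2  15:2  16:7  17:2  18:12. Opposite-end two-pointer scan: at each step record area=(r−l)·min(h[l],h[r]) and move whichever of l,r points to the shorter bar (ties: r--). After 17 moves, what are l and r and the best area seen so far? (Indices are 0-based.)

l=2, r=3, best area=192

[0,18] min(2,12)*18=36 best=36 * → l++
[1,18] min(5,12)*17=85 best=85 * → l++
[2,18] min(20,12)*16=192 best=192 * → r--
[2,17] min(20,2)*15=30 best=192 → r--
[2,16] min(20,7)*14=98 best=192 → r--
[2,15] min(20,2)*13=26 best=192 → r--
[2,14] min(20,2)*12=24 best=192 → r--
[2,13] min(20,10)*11=110 best=192 → r--
[2,12] min(20,18)*10=180 best=192 → r--
[2,11] min(20,15)*9=135 best=192 → r--
[2,10] min(20,2)*8=16 best=192 → r--
[2,9] min(20,8)*7=56 best=192 → r--
[2,8] min(20,16)*6=96 best=192 → r--
[2,7] min(20,13)*5=65 best=192 → r--
[2,6] min(20,3)*4=12 best=192 → r--
[2,5] min(20,8)*3=24 best=192 → r--
[2,4] min(20,14)*2=28 best=192 → r--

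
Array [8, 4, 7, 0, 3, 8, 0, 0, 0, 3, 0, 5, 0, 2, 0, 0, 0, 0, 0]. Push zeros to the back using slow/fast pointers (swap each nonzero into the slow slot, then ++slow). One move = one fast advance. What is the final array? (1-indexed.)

slow=1 fast=1: a[fast]=8≠0 swap→a[1]=8, slow++,fast++
slow=2 fast=2: a[fast]=4≠0 swap→a[2]=4, slow++,fast++
slow=3 fast=3: a[fast]=7≠0 swap→a[3]=7, slow++,fast++
slow=4 fast=4: a[fast]=0, fast++
slow=4 fast=5: a[fast]=3≠0 swap→a[4]=3, slow++,fast++
slow=5 fast=6: a[fast]=8≠0 swap→a[5]=8, slow++,fast++
slow=6 fast=7: a[fast]=0, fast++
slow=6 fast=8: a[fast]=0, fast++
slow=6 fast=9: a[fast]=0, fast++
slow=6 fast=10: a[fast]=3≠0 swap→a[6]=3, slow++,fast++
slow=7 fast=11: a[fast]=0, fast++
slow=7 fast=12: a[fast]=5≠0 swap→a[7]=5, slow++,fast++
slow=8 fast=13: a[fast]=0, fast++
slow=8 fast=14: a[fast]=2≠0 swap→a[8]=2, slow++,fast++
slow=9 fast=15: a[fast]=0, fast++
slow=9 fast=16: a[fast]=0, fast++
slow=9 fast=17: a[fast]=0, fast++
slow=9 fast=18: a[fast]=0, fast++
slow=9 fast=19: a[fast]=0, fast++

[8, 4, 7, 3, 8, 3, 5, 2, 0, 0, 0, 0, 0, 0, 0, 0, 0, 0, 0]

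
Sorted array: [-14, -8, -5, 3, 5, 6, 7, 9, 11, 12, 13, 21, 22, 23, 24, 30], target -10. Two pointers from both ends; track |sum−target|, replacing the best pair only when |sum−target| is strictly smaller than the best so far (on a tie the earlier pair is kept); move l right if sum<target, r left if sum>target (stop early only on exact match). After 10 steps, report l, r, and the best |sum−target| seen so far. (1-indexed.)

[1,16] -14+30=16 d=26 * → r--
[1,15] -14+24=10 d=20 * → r--
[1,14] -14+23=9 d=19 * → r--
[1,13] -14+22=8 d=18 * → r--
[1,12] -14+21=7 d=17 * → r--
[1,11] -14+13=-1 d=9 * → r--
[1,10] -14+12=-2 d=8 * → r--
[1,9] -14+11=-3 d=7 * → r--
[1,8] -14+9=-5 d=5 * → r--
[1,7] -14+7=-7 d=3 * → r--

l=1, r=6, best |Δ|=3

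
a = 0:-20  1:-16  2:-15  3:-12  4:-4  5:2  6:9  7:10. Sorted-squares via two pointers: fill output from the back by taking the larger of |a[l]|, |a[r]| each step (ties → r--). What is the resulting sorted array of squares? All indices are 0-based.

[0,7] |-20|>|10| out[7]=400 → l++
[1,7] |-16|>|10| out[6]=256 → l++
[2,7] |-15|>|10| out[5]=225 → l++
[3,7] |-12|>|10| out[4]=144 → l++
[4,7] |-4|<=|10| out[3]=100 → r--
[4,6] |-4|<=|9| out[2]=81 → r--
[4,5] |-4|>|2| out[1]=16 → l++
[5,5] |2|<=|2| out[0]=4 → r--

[4, 16, 81, 100, 144, 225, 256, 400]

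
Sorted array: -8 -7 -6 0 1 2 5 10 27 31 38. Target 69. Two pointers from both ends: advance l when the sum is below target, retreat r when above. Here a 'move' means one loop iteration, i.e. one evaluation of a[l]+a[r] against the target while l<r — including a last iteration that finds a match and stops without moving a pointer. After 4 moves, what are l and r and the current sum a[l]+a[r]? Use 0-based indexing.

[0,10] -8+38=30 <69 → l++
[1,10] -7+38=31 <69 → l++
[2,10] -6+38=32 <69 → l++
[3,10] 0+38=38 <69 → l++

l=4, r=10, sum=39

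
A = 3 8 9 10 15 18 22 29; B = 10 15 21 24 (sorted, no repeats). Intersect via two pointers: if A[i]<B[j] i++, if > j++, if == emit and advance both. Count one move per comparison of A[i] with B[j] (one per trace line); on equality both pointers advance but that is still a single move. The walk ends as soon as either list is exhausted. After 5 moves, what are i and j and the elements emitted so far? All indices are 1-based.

i=6, j=3, emitted=[10, 15]

[i=1,j=1] 3<10 → i++
[i=2,j=1] 8<10 → i++
[i=3,j=1] 9<10 → i++
[i=4,j=1] 10==10 emit → i++,j++
[i=5,j=2] 15==15 emit → i++,j++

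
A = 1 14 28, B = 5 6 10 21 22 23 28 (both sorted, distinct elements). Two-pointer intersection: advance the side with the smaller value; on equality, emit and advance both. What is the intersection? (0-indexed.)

i=0 j=0: 1<5, i++
i=1 j=0: 14>5, j++
i=1 j=1: 14>6, j++
i=1 j=2: 14>10, j++
i=1 j=3: 14<21, i++
i=2 j=3: 28>21, j++
i=2 j=4: 28>22, j++
i=2 j=5: 28>23, j++
i=2 j=6: 28==28 emit, i++,j++

intersection = [28]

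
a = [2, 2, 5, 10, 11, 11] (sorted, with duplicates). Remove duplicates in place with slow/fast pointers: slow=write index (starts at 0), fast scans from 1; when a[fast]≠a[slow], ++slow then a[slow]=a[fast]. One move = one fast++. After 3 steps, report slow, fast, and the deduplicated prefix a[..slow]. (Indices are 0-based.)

slow=2, fast=4, prefix=[2, 5, 10]

(s=0,f=1) a[fast]=2=a[slow] dup → fast++
(s=0,f=2) a[fast]=5≠a[slow]=2 write a[1]=5 → slow++,fast++
(s=1,f=3) a[fast]=10≠a[slow]=5 write a[2]=10 → slow++,fast++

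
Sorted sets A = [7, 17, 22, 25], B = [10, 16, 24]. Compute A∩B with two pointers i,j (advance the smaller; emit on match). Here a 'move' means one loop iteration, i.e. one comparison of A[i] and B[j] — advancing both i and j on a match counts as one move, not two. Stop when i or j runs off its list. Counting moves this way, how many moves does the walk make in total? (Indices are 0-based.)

i=0 j=0: 7<10, i++
i=1 j=0: 17>10, j++
i=1 j=1: 17>16, j++
i=1 j=2: 17<24, i++
i=2 j=2: 22<24, i++
i=3 j=2: 25>24, j++

6 moves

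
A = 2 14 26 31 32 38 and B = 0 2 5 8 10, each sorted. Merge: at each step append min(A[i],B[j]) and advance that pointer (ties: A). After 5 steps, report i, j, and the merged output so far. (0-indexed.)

i=0 j=0: A[i]=2>B[j]=0 take 0, j++
i=0 j=1: A[i]=2<=B[j]=2 take 2, i++
i=1 j=1: A[i]=14>B[j]=2 take 2, j++
i=1 j=2: A[i]=14>B[j]=5 take 5, j++
i=1 j=3: A[i]=14>B[j]=8 take 8, j++

i=1, j=4, merged so far=[0, 2, 2, 5, 8]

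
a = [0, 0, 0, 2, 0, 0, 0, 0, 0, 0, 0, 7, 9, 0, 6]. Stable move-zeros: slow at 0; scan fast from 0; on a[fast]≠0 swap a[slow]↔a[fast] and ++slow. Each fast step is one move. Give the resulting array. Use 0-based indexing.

[2, 7, 9, 6, 0, 0, 0, 0, 0, 0, 0, 0, 0, 0, 0]

slow=0 fast=0: a[fast]=0, fast++
slow=0 fast=1: a[fast]=0, fast++
slow=0 fast=2: a[fast]=0, fast++
slow=0 fast=3: a[fast]=2≠0 swap→a[0]=2, slow++,fast++
slow=1 fast=4: a[fast]=0, fast++
slow=1 fast=5: a[fast]=0, fast++
slow=1 fast=6: a[fast]=0, fast++
slow=1 fast=7: a[fast]=0, fast++
slow=1 fast=8: a[fast]=0, fast++
slow=1 fast=9: a[fast]=0, fast++
slow=1 fast=10: a[fast]=0, fast++
slow=1 fast=11: a[fast]=7≠0 swap→a[1]=7, slow++,fast++
slow=2 fast=12: a[fast]=9≠0 swap→a[2]=9, slow++,fast++
slow=3 fast=13: a[fast]=0, fast++
slow=3 fast=14: a[fast]=6≠0 swap→a[3]=6, slow++,fast++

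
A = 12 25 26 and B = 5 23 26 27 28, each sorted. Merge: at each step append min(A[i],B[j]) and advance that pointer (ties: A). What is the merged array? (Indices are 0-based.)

[5, 12, 23, 25, 26, 26, 27, 28]

[i=0,j=0] A[i]=12>B[j]=5 take 5 → j++
[i=0,j=1] A[i]=12<=B[j]=23 take 12 → i++
[i=1,j=1] A[i]=25>B[j]=23 take 23 → j++
[i=1,j=2] A[i]=25<=B[j]=26 take 25 → i++
[i=2,j=2] A[i]=26<=B[j]=26 take 26 → i++
[i=3,j=2] A done, take B[j]=26 → j++
[i=3,j=3] A done, take B[j]=27 → j++
[i=3,j=4] A done, take B[j]=28 → j++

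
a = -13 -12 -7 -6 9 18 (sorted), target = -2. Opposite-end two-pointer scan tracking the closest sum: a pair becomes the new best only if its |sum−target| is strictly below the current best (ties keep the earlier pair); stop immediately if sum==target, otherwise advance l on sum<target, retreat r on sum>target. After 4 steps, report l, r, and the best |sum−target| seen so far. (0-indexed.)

l=2, r=3, best |Δ|=1

l=0 r=5: -13+18=5 d=7 *, r--
l=0 r=4: -13+9=-4 d=2 *, l++
l=1 r=4: -12+9=-3 d=1 *, l++
l=2 r=4: -7+9=2 d=4, r--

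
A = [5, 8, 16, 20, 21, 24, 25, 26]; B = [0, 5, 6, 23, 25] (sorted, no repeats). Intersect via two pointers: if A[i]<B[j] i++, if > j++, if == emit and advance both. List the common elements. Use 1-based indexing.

[i=1,j=1] 5>0 → j++
[i=1,j=2] 5==5 emit → i++,j++
[i=2,j=3] 8>6 → j++
[i=2,j=4] 8<23 → i++
[i=3,j=4] 16<23 → i++
[i=4,j=4] 20<23 → i++
[i=5,j=4] 21<23 → i++
[i=6,j=4] 24>23 → j++
[i=6,j=5] 24<25 → i++
[i=7,j=5] 25==25 emit → i++,j++

intersection = [5, 25]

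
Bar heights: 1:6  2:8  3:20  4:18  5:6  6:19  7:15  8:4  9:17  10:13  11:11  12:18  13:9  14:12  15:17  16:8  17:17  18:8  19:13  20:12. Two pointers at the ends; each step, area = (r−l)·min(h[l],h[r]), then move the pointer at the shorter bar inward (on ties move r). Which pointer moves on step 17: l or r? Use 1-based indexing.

r

[1,20] min(6,12)*19=114 best=114 * → l++
[2,20] min(8,12)*18=144 best=144 * → l++
[3,20] min(20,12)*17=204 best=204 * → r--
[3,19] min(20,13)*16=208 best=208 * → r--
[3,18] min(20,8)*15=120 best=208 → r--
[3,17] min(20,17)*14=238 best=238 * → r--
[3,16] min(20,8)*13=104 best=238 → r--
[3,15] min(20,17)*12=204 best=238 → r--
[3,14] min(20,12)*11=132 best=238 → r--
[3,13] min(20,9)*10=90 best=238 → r--
[3,12] min(20,18)*9=162 best=238 → r--
[3,11] min(20,11)*8=88 best=238 → r--
[3,10] min(20,13)*7=91 best=238 → r--
[3,9] min(20,17)*6=102 best=238 → r--
[3,8] min(20,4)*5=20 best=238 → r--
[3,7] min(20,15)*4=60 best=238 → r--
[3,6] min(20,19)*3=57 best=238 → r--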